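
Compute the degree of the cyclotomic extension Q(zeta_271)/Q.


The degree equals Euler's totient phi(271).
271 = 271
phi(271) = 270

270


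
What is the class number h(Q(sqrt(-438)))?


K = Q(sqrt(-438)). d mod 4 = 2, so D = disc(K) = 4d = -1752
h(K) equals the number of primitive reduced positive-definite forms (a, b, c) = a*x^2 + b*x*y + c*y^2 with b^2 - 4ac = D,
where reduced means |b| <= a <= c, with b >= 0 whenever |b| = a or a = c, and primitive means gcd(a, b, c) = 1.
Reduced forces 3a^2 <= |D| = 1752, so 1 <= a <= 24; b must have the parity of D, and c = (b^2 - D)/(4a) must be an integer >= a.
Enumerate a = 1..24, b in [-a, a]:
  a=1: (1, 0, 438)  [1]
  a=2: (2, 0, 219)  [1]
  a=3: (3, 0, 146)  [1]
  a=4..5: none
  a=6: (6, 0, 73)  [1]
  a=7..12: none
  a=13: (13, -4, 34), (13, 4, 34)  [2]
  a=14..16: none
  a=17: (17, -4, 26), (17, 4, 26)  [2]
  a=18..24: none
Total reduced forms: 1 + 1 + 1 + 1 + 2 + 2 = 8
h = 8

8


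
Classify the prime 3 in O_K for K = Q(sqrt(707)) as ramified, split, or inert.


K = Q(sqrt(707)). Since d mod 4 = 3, disc(K) = 2828.
Check p | disc: 2828 mod 3 = 2.
p does not divide disc. Compute Legendre symbol (d/p):
2^((3-1)/2) mod 3 = -1
(d/p) = -1, so p is inert: (p) stays prime with e=1, f=2, g=1.
Therefore p is inert.

inert


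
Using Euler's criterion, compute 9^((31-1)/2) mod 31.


p = 31 is prime and the exponent is (p-1)/2 = 15, so by Euler's criterion 9^15 = (9/31) = +1 or -1 mod 31.
Compute by square-and-multiply:
  15 = 8 + 4 + 2 + 1 (binary 1111)
  Repeated squaring mod 31: 9^1 = 9, 9^2 = 19, 9^4 = 20, 9^8 = 28
  9^15 = 9^8 * 9^4 * 9^2 * 9^1 = 28 * 20 * 19 * 9 mod 31
    28 * 20 = 560 = 2 mod 31
    2 * 19 = 38 = 7 mod 31
    7 * 9 = 63 = 1 mod 31
  9^15 = 1 mod 31
Result 1: 9 is a quadratic residue mod 31.
9^15 mod 31 = 1

1


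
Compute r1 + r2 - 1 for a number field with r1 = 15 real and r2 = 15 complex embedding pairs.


By Dirichlet's unit theorem:
rank = r1 + r2 - 1
= 15 + 15 - 1
= 29

29


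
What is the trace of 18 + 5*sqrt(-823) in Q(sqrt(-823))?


Tr(a + b*sqrt(d)) = (a + b*sqrt(d)) + (a - b*sqrt(d)) = 2a
= 2 * (18)
= 36

36


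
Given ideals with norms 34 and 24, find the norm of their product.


N(IJ) = N(I) * N(J)
= 34 * 24
= 816

816


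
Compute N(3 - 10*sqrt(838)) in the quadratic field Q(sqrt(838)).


N(a + b*sqrt(d)) = a^2 - d*b^2
= (3)^2 - (838)*(-10)^2
= 9 - 83800
= -83791

-83791


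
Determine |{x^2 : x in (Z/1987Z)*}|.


For prime p, the number of non-zero quadratic residues is (p-1)/2.
= (1987-1)/2
= 993

993


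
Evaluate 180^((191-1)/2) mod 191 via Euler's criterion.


p = 191 is prime and the exponent is (p-1)/2 = 95, so by Euler's criterion 180^95 = (180/191) = +1 or -1 mod 191.
Compute by square-and-multiply:
  95 = 64 + 16 + 8 + 4 + 2 + 1 (binary 1011111)
  Repeated squaring mod 191: 180^1 = 180, 180^2 = 121, 180^4 = 125, 180^8 = 154, 180^16 = 32, 180^32 = 69, 180^64 = 177
  180^95 = 180^64 * 180^16 * 180^8 * 180^4 * 180^2 * 180^1 = 177 * 32 * 154 * 125 * 121 * 180 mod 191
    177 * 32 = 5664 = 125 mod 191
    125 * 154 = 19250 = 150 mod 191
    150 * 125 = 18750 = 32 mod 191
    32 * 121 = 3872 = 52 mod 191
    52 * 180 = 9360 = 1 mod 191
  180^95 = 1 mod 191
Result 1: 180 is a quadratic residue mod 191.
180^95 mod 191 = 1

1


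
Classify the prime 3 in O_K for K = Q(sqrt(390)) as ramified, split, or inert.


K = Q(sqrt(390)). Since d mod 4 = 2, disc(K) = 1560.
Check p | disc: 1560 mod 3 = 0.
p divides disc, so p ramifies: (p) = P^2 with e=2, f=1, g=1.
Therefore p is ramified.

ramified


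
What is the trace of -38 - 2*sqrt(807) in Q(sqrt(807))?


Tr(a + b*sqrt(d)) = (a + b*sqrt(d)) + (a - b*sqrt(d)) = 2a
= 2 * (-38)
= -76

-76


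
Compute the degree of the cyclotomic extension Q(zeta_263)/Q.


The degree equals Euler's totient phi(263).
263 = 263
phi(263) = 262

262


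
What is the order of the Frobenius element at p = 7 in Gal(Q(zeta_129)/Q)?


The Frobenius at p in Gal(Q(zeta_n)/Q) = (Z/nZ)* is the class of p, so its order is ord_129(7), the smallest k >= 1 with 7^k = 1 mod 129.
n = 129 = 3 * 43, phi(129) = 84; the order divides phi(n).
Divisors of 84: 1, 2, 3, 4, 6, 7, 12, 14, 21, 28, 42, 84
Repeated squaring mod 129: 7^1 = 7, 7^2 = 49, 7^4 = 79, 7^8 = 49, 7^16 = 79, 7^32 = 49, 7^64 = 79
Test divisors in increasing order:
  k=1: 7^1 = 7 mod 129
  k=2: 7^2 = 49 mod 129
  k=3: 7^3 = 49 * 7 = 85 mod 129
  k=4: 7^4 = 79 mod 129
  k=6: 7^6 = 79 * 49 = 1 mod 129  <- first divisor giving 1
Order = 6

6


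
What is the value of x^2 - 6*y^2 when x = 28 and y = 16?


x^2 - d*y^2
= 28^2 - 6*16^2
= 784 - 1536
= -752

-752


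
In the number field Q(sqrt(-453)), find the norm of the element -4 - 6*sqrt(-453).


N(a + b*sqrt(d)) = a^2 - d*b^2
= (-4)^2 - (-453)*(-6)^2
= 16 + 16308
= 16324

16324


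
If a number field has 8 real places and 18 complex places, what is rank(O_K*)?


By Dirichlet's unit theorem:
rank = r1 + r2 - 1
= 8 + 18 - 1
= 25

25


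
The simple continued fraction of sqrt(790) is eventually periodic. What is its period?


Run the CF algorithm for sqrt(790).
a_0 = floor(sqrt(790)) = 28; set m_0=0, q_0=1.
Recurrence: m' = q*a - m,  q' = (d - m'^2)/q,  a' = floor((a_0 + m')/q').
  step 1: m=28, q=6, a=9
  step 2: m=26, q=19, a=2
  step 3: m=12, q=34, a=1
  step 4: m=22, q=9, a=5
  step 5: m=23, q=29, a=1
  step 6: m=6, q=26, a=1
  step 7: m=20, q=15, a=3
  step 8: m=25, q=11, a=4
  step 9: m=19, q=39, a=1
  step 10: m=20, q=10, a=4
  step 11: m=20, q=39, a=1
  step 12: m=19, q=11, a=4
  step 13: m=25, q=15, a=3
  step 14: m=20, q=26, a=1
  step 15: m=6, q=29, a=1
  step 16: m=23, q=9, a=5
  step 17: m=22, q=34, a=1
  step 18: m=12, q=19, a=2
  step 19: m=26, q=6, a=9
  step 20: m=28, q=1, a=56
a_20 = 2*a_0 = 56, so the period closes here.
sqrt(790) = [28; 9, 2, 1, 5, 1, 1, 3, 4, 1, 4, 1, 4, 3, 1, 1, 5, 1, 2, 9, 56]
Period length = 20

20


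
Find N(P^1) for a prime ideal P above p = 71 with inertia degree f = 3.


N(P^a) = p^(a*f)
= 71^(1*3)
= 71^3
= 357911

357911


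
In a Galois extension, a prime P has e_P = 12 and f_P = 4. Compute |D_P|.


|D_P| = e * f
= 12 * 4
= 48

48


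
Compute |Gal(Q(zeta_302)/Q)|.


|Gal(Q(zeta_302)/Q)| = phi(302)
= 150

150


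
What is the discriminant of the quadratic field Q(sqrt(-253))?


For K = Q(sqrt(d)) with d squarefree: disc(K) = d if d = 1 mod 4, and disc(K) = 4d if d = 2 or 3 mod 4.
Here d = -253, and d mod 4 = 3.
d = 3 mod 4, not 1 (O_K = Z[sqrt(d)]), so disc(K) = 4d = 4 * (-253) = -1012

-1012


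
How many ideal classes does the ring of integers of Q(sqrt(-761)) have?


K = Q(sqrt(-761)). d mod 4 = 3, so D = disc(K) = 4d = -3044
h(K) equals the number of primitive reduced positive-definite forms (a, b, c) = a*x^2 + b*x*y + c*y^2 with b^2 - 4ac = D,
where reduced means |b| <= a <= c, with b >= 0 whenever |b| = a or a = c, and primitive means gcd(a, b, c) = 1.
Reduced forces 3a^2 <= |D| = 3044, so 1 <= a <= 31; b must have the parity of D, and c = (b^2 - D)/(4a) must be an integer >= a.
Enumerate a = 1..31, b in [-a, a]:
  a=1: (1, 0, 761)  [1]
  a=2: (2, 2, 381)  [1]
  a=3: (3, -2, 254), (3, 2, 254)  [2]
  a=4: none
  a=5: (5, -4, 153), (5, 4, 153)  [2]
  a=6: (6, -2, 127), (6, 2, 127)  [2]
  a=7: (7, -6, 110), (7, 6, 110)  [2]
  a=8: none
  a=9: (9, -4, 85), (9, 4, 85)  [2]
  a=10: (10, -6, 77), (10, 6, 77)  [2]
  a=11: (11, -6, 70), (11, 6, 70)  [2]
  a=12..13: none
  a=14: (14, -6, 55), (14, 6, 55)  [2]
  a=15: (15, -14, 54), (15, -4, 51), (15, 4, 51), (15, 14, 54)  [4]
  a=16: none
  a=17: (17, -4, 45), (17, 4, 45)  [2]
  a=18: (18, -14, 45), (18, 14, 45)  [2]
  a=19..20: none
  a=21: (21, -20, 41), (21, -8, 37), (21, 8, 37), (21, 20, 41)  [4]
  a=22: (22, -6, 35), (22, 6, 35)  [2]
  a=23..24: none
  a=25: (25, -16, 33), (25, 16, 33)  [2]
  a=26: none
  a=27: (27, -14, 30), (27, 14, 30)  [2]
  a=28: none
  a=29: (29, -28, 33), (29, 28, 33)  [2]
  a=30: (30, -26, 31), (30, 26, 31)  [2]
  a=31: none
Total reduced forms: 1 + 1 + 2 + 2 + 2 + 2 + 2 + 2 + 2 + 2 + 4 + 2 + 2 + 4 + 2 + 2 + 2 + 2 + 2 = 40
h = 40

40


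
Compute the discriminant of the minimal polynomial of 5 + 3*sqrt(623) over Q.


The element 5 + 3*sqrt(623) has minimal polynomial:
x^2 - 10*x - 5582
Discriminant = (-10)^2 - 4*(-5582)
= 100 + 22328
= 22428

22428


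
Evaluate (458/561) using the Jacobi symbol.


Compute (458/561) via quadratic reciprocity:
  pull out 2: (2/561) = +1  (since 561 mod 8 = 1)
  reciprocity: (229/561) -> +(561/229)
  reduce: (103/229)
  reciprocity: (103/229) -> +(229/103)
  reduce: (23/103)
  reciprocity: (23/103) -> -(103/23)
  reduce: (11/23)
  reciprocity: (11/23) -> -(23/11)
  reduce: (1/11)
  (1/11) = 1
Product of signs = 1

1


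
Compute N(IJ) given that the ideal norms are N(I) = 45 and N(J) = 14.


N(IJ) = N(I) * N(J)
= 45 * 14
= 630

630


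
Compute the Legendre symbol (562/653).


p = 653 is prime, so compute (562/653) with the reciprocity algorithm (Jacobi-symbol steps: pull out 2s via (2/n), flip via reciprocity, reduce):
  pull out 2: (2/653) = -1  (since 653 mod 8 = 5)
  reciprocity: (281/653) -> +(653/281)
  reduce: (91/281)
  reciprocity: (91/281) -> +(281/91)
  reduce: (8/91)
  pull out 2: (2/91) = -1  (since 91 mod 8 = 3)
  pull out 2: (2/91) = -1  (since 91 mod 8 = 3)
  pull out 2: (2/91) = -1  (since 91 mod 8 = 3)
  (1/91) = 1
Product of signs = 1
(562/653) = 1

1


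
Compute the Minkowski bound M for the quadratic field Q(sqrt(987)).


d = 987, d mod 4 = 3, so disc(K) = 4d = 3948; |disc(K)| = 3948
Real quadratic field, so n = 2, s = r2 = 0, r1 = 2
M = (n!/n^n) * (4/pi)^s * sqrt(|disc(K)|) = (2!/2^2) * (4/pi)^0 * sqrt(3948)
= 0.5 * 1.000000 * 62.833112
= 31.4166

31.4166


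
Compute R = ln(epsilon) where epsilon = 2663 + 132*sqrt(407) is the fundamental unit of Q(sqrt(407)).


epsilon = 2663 + 132*sqrt(407)
= 5325.9998
R = ln(5325.9998)
= 8.5804

8.5804


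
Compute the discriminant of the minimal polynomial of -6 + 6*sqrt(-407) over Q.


The element -6 + 6*sqrt(-407) has minimal polynomial:
x^2 + 12*x + 14688
Discriminant = (12)^2 - 4*(14688)
= 144 - 58752
= -58608

-58608


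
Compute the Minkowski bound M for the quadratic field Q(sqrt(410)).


d = 410, d mod 4 = 2, so disc(K) = 4d = 1640; |disc(K)| = 1640
Real quadratic field, so n = 2, s = r2 = 0, r1 = 2
M = (n!/n^n) * (4/pi)^s * sqrt(|disc(K)|) = (2!/2^2) * (4/pi)^0 * sqrt(1640)
= 0.5 * 1.000000 * 40.496913
= 20.2485

20.2485


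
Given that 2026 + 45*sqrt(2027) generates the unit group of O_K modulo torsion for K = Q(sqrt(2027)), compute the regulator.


epsilon = 2026 + 45*sqrt(2027)
= 4051.9998
R = ln(4051.9998)
= 8.3070

8.3070


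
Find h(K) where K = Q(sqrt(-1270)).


K = Q(sqrt(-1270)). d mod 4 = 2, so D = disc(K) = 4d = -5080
h(K) equals the number of primitive reduced positive-definite forms (a, b, c) = a*x^2 + b*x*y + c*y^2 with b^2 - 4ac = D,
where reduced means |b| <= a <= c, with b >= 0 whenever |b| = a or a = c, and primitive means gcd(a, b, c) = 1.
Reduced forces 3a^2 <= |D| = 5080, so 1 <= a <= 41; b must have the parity of D, and c = (b^2 - D)/(4a) must be an integer >= a.
Enumerate a = 1..41, b in [-a, a]:
  a=1: (1, 0, 1270)  [1]
  a=2: (2, 0, 635)  [1]
  a=3..4: none
  a=5: (5, 0, 254)  [1]
  a=6: none
  a=7: (7, -4, 182), (7, 4, 182)  [2]
  a=8..9: none
  a=10: (10, 0, 127)  [1]
  a=11..12: none
  a=13: (13, -4, 98), (13, 4, 98)  [2]
  a=14: (14, -4, 91), (14, 4, 91)  [2]
  a=15..22: none
  a=23: (23, -16, 58), (23, 16, 58)  [2]
  a=24..25: none
  a=26: (26, -4, 49), (26, 4, 49)  [2]
  a=27..28: none
  a=29: (29, -16, 46), (29, 16, 46)  [2]
  a=30: none
  a=31: (31, -2, 41), (31, 2, 41)  [2]
  a=32..34: none
  a=35: (35, -10, 37), (35, 10, 37)  [2]
  a=36..41: none
Total reduced forms: 1 + 1 + 1 + 2 + 1 + 2 + 2 + 2 + 2 + 2 + 2 + 2 = 20
h = 20

20


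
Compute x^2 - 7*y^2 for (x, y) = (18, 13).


x^2 - d*y^2
= 18^2 - 7*13^2
= 324 - 1183
= -859

-859


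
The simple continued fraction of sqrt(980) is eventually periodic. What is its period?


Run the CF algorithm for sqrt(980).
a_0 = floor(sqrt(980)) = 31; set m_0=0, q_0=1.
Recurrence: m' = q*a - m,  q' = (d - m'^2)/q,  a' = floor((a_0 + m')/q').
  step 1: m=31, q=19, a=3
  step 2: m=26, q=16, a=3
  step 3: m=22, q=31, a=1
  step 4: m=9, q=29, a=1
  step 5: m=20, q=20, a=2
  step 6: m=20, q=29, a=1
  step 7: m=9, q=31, a=1
  step 8: m=22, q=16, a=3
  step 9: m=26, q=19, a=3
  step 10: m=31, q=1, a=62
a_10 = 2*a_0 = 62, so the period closes here.
sqrt(980) = [31; 3, 3, 1, 1, 2, 1, 1, 3, 3, 62]
Period length = 10

10


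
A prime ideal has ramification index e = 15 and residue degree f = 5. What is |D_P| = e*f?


|D_P| = e * f
= 15 * 5
= 75

75


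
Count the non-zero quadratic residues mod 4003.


For prime p, the number of non-zero quadratic residues is (p-1)/2.
= (4003-1)/2
= 2001

2001


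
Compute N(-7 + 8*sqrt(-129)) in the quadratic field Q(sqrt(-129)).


N(a + b*sqrt(d)) = a^2 - d*b^2
= (-7)^2 - (-129)*(8)^2
= 49 + 8256
= 8305

8305


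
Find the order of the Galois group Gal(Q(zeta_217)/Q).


|Gal(Q(zeta_217)/Q)| = phi(217)
= 180

180


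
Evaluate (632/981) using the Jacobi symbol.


Compute (632/981) via quadratic reciprocity:
  pull out 2: (2/981) = -1  (since 981 mod 8 = 5)
  pull out 2: (2/981) = -1  (since 981 mod 8 = 5)
  pull out 2: (2/981) = -1  (since 981 mod 8 = 5)
  reciprocity: (79/981) -> +(981/79)
  reduce: (33/79)
  reciprocity: (33/79) -> +(79/33)
  reduce: (13/33)
  reciprocity: (13/33) -> +(33/13)
  reduce: (7/13)
  reciprocity: (7/13) -> +(13/7)
  reduce: (6/7)
  pull out 2: (2/7) = +1  (since 7 mod 8 = 7)
  reciprocity: (3/7) -> -(7/3)
  reduce: (1/3)
  (1/3) = 1
Product of signs = 1

1


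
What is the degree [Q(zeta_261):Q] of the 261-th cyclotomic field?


The degree equals Euler's totient phi(261).
261 = 3^2 * 29
phi(261) = 168

168


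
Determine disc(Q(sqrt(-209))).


For K = Q(sqrt(d)) with d squarefree: disc(K) = d if d = 1 mod 4, and disc(K) = 4d if d = 2 or 3 mod 4.
Here d = -209, and d mod 4 = 3.
d = 3 mod 4, not 1 (O_K = Z[sqrt(d)]), so disc(K) = 4d = 4 * (-209) = -836

-836


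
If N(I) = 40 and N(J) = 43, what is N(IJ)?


N(IJ) = N(I) * N(J)
= 40 * 43
= 1720

1720


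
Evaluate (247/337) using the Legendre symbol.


p = 337 is prime, so compute (247/337) with the reciprocity algorithm (Jacobi-symbol steps: pull out 2s via (2/n), flip via reciprocity, reduce):
  reciprocity: (247/337) -> +(337/247)
  reduce: (90/247)
  pull out 2: (2/247) = +1  (since 247 mod 8 = 7)
  reciprocity: (45/247) -> +(247/45)
  reduce: (22/45)
  pull out 2: (2/45) = -1  (since 45 mod 8 = 5)
  reciprocity: (11/45) -> +(45/11)
  reduce: (1/11)
  (1/11) = 1
Product of signs = -1
(247/337) = -1

-1


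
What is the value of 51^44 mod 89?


p = 89 is prime and the exponent is (p-1)/2 = 44, so by Euler's criterion 51^44 = (51/89) = +1 or -1 mod 89.
Compute by square-and-multiply:
  44 = 32 + 8 + 4 (binary 101100)
  Repeated squaring mod 89: 51^1 = 51, 51^2 = 20, 51^4 = 44, 51^8 = 67, 51^16 = 39, 51^32 = 8
  51^44 = 51^32 * 51^8 * 51^4 = 8 * 67 * 44 mod 89
    8 * 67 = 536 = 2 mod 89
    2 * 44 = 88 = 88 mod 89
  51^44 = 88 mod 89
Result 88 = p - 1 = -1 mod 89: 51 is a quadratic non-residue mod 89. As a residue in [0, p-1] the value is 88.
51^44 mod 89 = 88

88


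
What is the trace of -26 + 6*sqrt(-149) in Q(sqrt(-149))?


Tr(a + b*sqrt(d)) = (a + b*sqrt(d)) + (a - b*sqrt(d)) = 2a
= 2 * (-26)
= -52

-52


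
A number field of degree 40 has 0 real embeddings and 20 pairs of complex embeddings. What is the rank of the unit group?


By Dirichlet's unit theorem:
rank = r1 + r2 - 1
= 0 + 20 - 1
= 19

19


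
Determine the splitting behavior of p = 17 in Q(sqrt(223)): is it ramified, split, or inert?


K = Q(sqrt(223)). Since d mod 4 = 3, disc(K) = 892.
Check p | disc: 892 mod 17 = 8.
p does not divide disc. Compute Legendre symbol (d/p):
2^((17-1)/2) mod 17 = 1
(d/p) = 1, so p splits: (p) = P*P' with e=1, f=1, g=2.
Therefore p is split.

split


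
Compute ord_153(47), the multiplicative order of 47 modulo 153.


We want ord_153(47), the smallest k >= 1 with 47^k = 1 mod 153.
n = 153 = 3^2 * 17, phi(153) = 96; the order divides phi(n).
Divisors of 96: 1, 2, 3, 4, 6, 8, 12, 16, 24, 32, 48, 96
Repeated squaring mod 153: 47^1 = 47, 47^2 = 67, 47^4 = 52, 47^8 = 103, 47^16 = 52, 47^32 = 103, 47^64 = 52
Test divisors in increasing order:
  k=1: 47^1 = 47 mod 153
  k=2: 47^2 = 67 mod 153
  k=3: 47^3 = 67 * 47 = 89 mod 153
  k=4: 47^4 = 52 mod 153
  k=6: 47^6 = 52 * 67 = 118 mod 153
  k=8: 47^8 = 103 mod 153
  k=12: 47^12 = 103 * 52 = 1 mod 153  <- first divisor giving 1
Order = 12

12


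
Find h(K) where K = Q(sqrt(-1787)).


K = Q(sqrt(-1787)). d mod 4 = 1, so D = disc(K) = d = -1787
h(K) equals the number of primitive reduced positive-definite forms (a, b, c) = a*x^2 + b*x*y + c*y^2 with b^2 - 4ac = D,
where reduced means |b| <= a <= c, with b >= 0 whenever |b| = a or a = c, and primitive means gcd(a, b, c) = 1.
Reduced forces 3a^2 <= |D| = 1787, so 1 <= a <= 24; b must have the parity of D, and c = (b^2 - D)/(4a) must be an integer >= a.
Enumerate a = 1..24, b in [-a, a]:
  a=1: (1, 1, 447)  [1]
  a=2: none
  a=3: (3, -1, 149), (3, 1, 149)  [2]
  a=4..8: none
  a=9: (9, -7, 51), (9, 7, 51)  [2]
  a=10..16: none
  a=17: (17, -7, 27), (17, 7, 27)  [2]
  a=18..24: none
Total reduced forms: 1 + 2 + 2 + 2 = 7
h = 7

7


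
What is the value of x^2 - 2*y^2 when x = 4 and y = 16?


x^2 - d*y^2
= 4^2 - 2*16^2
= 16 - 512
= -496

-496


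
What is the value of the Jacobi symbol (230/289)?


Compute (230/289) via quadratic reciprocity:
  pull out 2: (2/289) = +1  (since 289 mod 8 = 1)
  reciprocity: (115/289) -> +(289/115)
  reduce: (59/115)
  reciprocity: (59/115) -> -(115/59)
  reduce: (56/59)
  pull out 2: (2/59) = -1  (since 59 mod 8 = 3)
  pull out 2: (2/59) = -1  (since 59 mod 8 = 3)
  pull out 2: (2/59) = -1  (since 59 mod 8 = 3)
  reciprocity: (7/59) -> -(59/7)
  reduce: (3/7)
  reciprocity: (3/7) -> -(7/3)
  reduce: (1/3)
  (1/3) = 1
Product of signs = 1

1


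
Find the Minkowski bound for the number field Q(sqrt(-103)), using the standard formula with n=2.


d = -103, d mod 4 = 1, so disc(K) = d = -103; |disc(K)| = 103
Imaginary quadratic field, so n = 2, s = r2 = 1, r1 = 0
M = (n!/n^n) * (4/pi)^s * sqrt(|disc(K)|) = (2!/2^2) * (4/pi)^1 * sqrt(103)
= 0.5 * 1.273240 * 10.148892
= 6.4610

6.4610


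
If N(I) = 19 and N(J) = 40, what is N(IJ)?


N(IJ) = N(I) * N(J)
= 19 * 40
= 760

760


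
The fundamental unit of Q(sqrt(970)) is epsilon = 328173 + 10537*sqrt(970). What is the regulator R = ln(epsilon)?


epsilon = 328173 + 10537*sqrt(970)
= 656346.0000
R = ln(656346.0000)
= 13.3944

13.3944


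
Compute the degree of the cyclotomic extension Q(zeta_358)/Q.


The degree equals Euler's totient phi(358).
358 = 2 * 179
phi(358) = 178

178


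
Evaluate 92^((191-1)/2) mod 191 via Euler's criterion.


p = 191 is prime and the exponent is (p-1)/2 = 95, so by Euler's criterion 92^95 = (92/191) = +1 or -1 mod 191.
Compute by square-and-multiply:
  95 = 64 + 16 + 8 + 4 + 2 + 1 (binary 1011111)
  Repeated squaring mod 191: 92^1 = 92, 92^2 = 60, 92^4 = 162, 92^8 = 77, 92^16 = 8, 92^32 = 64, 92^64 = 85
  92^95 = 92^64 * 92^16 * 92^8 * 92^4 * 92^2 * 92^1 = 85 * 8 * 77 * 162 * 60 * 92 mod 191
    85 * 8 = 680 = 107 mod 191
    107 * 77 = 8239 = 26 mod 191
    26 * 162 = 4212 = 10 mod 191
    10 * 60 = 600 = 27 mod 191
    27 * 92 = 2484 = 1 mod 191
  92^95 = 1 mod 191
Result 1: 92 is a quadratic residue mod 191.
92^95 mod 191 = 1

1


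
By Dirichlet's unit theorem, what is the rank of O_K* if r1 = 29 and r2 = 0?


By Dirichlet's unit theorem:
rank = r1 + r2 - 1
= 29 + 0 - 1
= 28

28


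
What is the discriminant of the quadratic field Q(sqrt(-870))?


For K = Q(sqrt(d)) with d squarefree: disc(K) = d if d = 1 mod 4, and disc(K) = 4d if d = 2 or 3 mod 4.
Here d = -870, and d mod 4 = 2.
d = 2 mod 4, not 1 (O_K = Z[sqrt(d)]), so disc(K) = 4d = 4 * (-870) = -3480

-3480


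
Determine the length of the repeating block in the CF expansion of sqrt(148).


Run the CF algorithm for sqrt(148).
a_0 = floor(sqrt(148)) = 12; set m_0=0, q_0=1.
Recurrence: m' = q*a - m,  q' = (d - m'^2)/q,  a' = floor((a_0 + m')/q').
  step 1: m=12, q=4, a=6
  step 2: m=12, q=1, a=24
a_2 = 2*a_0 = 24, so the period closes here.
sqrt(148) = [12; 6, 24]
Period length = 2

2


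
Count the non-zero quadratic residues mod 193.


For prime p, the number of non-zero quadratic residues is (p-1)/2.
= (193-1)/2
= 96

96


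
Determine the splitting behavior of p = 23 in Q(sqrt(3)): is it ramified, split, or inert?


K = Q(sqrt(3)). Since d mod 4 = 3, disc(K) = 12.
Check p | disc: 12 mod 23 = 12.
p does not divide disc. Compute Legendre symbol (d/p):
3^((23-1)/2) mod 23 = 1
(d/p) = 1, so p splits: (p) = P*P' with e=1, f=1, g=2.
Therefore p is split.

split


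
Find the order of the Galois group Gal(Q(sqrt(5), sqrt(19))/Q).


The 2 square roots of distinct primes are multiplicatively independent over Q,
so [K:Q] = 2^2 and Gal(K/Q) is isomorphic to (Z/2Z)^2.
|Gal| = 2^2 = 4

4


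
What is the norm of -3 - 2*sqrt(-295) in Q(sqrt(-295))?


N(a + b*sqrt(d)) = a^2 - d*b^2
= (-3)^2 - (-295)*(-2)^2
= 9 + 1180
= 1189

1189


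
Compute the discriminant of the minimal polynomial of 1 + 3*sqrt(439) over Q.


The element 1 + 3*sqrt(439) has minimal polynomial:
x^2 - 2*x - 3950
Discriminant = (-2)^2 - 4*(-3950)
= 4 + 15800
= 15804

15804


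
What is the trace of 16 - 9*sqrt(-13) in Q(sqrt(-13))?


Tr(a + b*sqrt(d)) = (a + b*sqrt(d)) + (a - b*sqrt(d)) = 2a
= 2 * (16)
= 32

32


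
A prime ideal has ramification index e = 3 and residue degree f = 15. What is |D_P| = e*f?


|D_P| = e * f
= 3 * 15
= 45

45


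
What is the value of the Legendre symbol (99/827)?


p = 827 is prime, so compute (99/827) with the reciprocity algorithm (Jacobi-symbol steps: pull out 2s via (2/n), flip via reciprocity, reduce):
  reciprocity: (99/827) -> -(827/99)
  reduce: (35/99)
  reciprocity: (35/99) -> -(99/35)
  reduce: (29/35)
  reciprocity: (29/35) -> +(35/29)
  reduce: (6/29)
  pull out 2: (2/29) = -1  (since 29 mod 8 = 5)
  reciprocity: (3/29) -> +(29/3)
  reduce: (2/3)
  pull out 2: (2/3) = -1  (since 3 mod 8 = 3)
  (1/3) = 1
Product of signs = 1
(99/827) = 1

1


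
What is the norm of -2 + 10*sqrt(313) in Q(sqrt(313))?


N(a + b*sqrt(d)) = a^2 - d*b^2
= (-2)^2 - (313)*(10)^2
= 4 - 31300
= -31296

-31296


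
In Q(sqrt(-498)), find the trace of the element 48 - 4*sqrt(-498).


Tr(a + b*sqrt(d)) = (a + b*sqrt(d)) + (a - b*sqrt(d)) = 2a
= 2 * (48)
= 96

96


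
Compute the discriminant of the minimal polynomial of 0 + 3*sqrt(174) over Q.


The element 0 + 3*sqrt(174) has minimal polynomial:
x^2 + 0*x - 1566
Discriminant = (0)^2 - 4*(-1566)
= 0 + 6264
= 6264

6264


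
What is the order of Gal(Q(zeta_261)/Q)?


|Gal(Q(zeta_261)/Q)| = phi(261)
= 168

168


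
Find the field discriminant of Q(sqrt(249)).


For K = Q(sqrt(d)) with d squarefree: disc(K) = d if d = 1 mod 4, and disc(K) = 4d if d = 2 or 3 mod 4.
Here d = 249, and d mod 4 = 1.
d = 1 mod 4 (O_K = Z[(1+sqrt(d))/2]), so disc(K) = d = 249

249


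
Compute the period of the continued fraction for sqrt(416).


Run the CF algorithm for sqrt(416).
a_0 = floor(sqrt(416)) = 20; set m_0=0, q_0=1.
Recurrence: m' = q*a - m,  q' = (d - m'^2)/q,  a' = floor((a_0 + m')/q').
  step 1: m=20, q=16, a=2
  step 2: m=12, q=17, a=1
  step 3: m=5, q=23, a=1
  step 4: m=18, q=4, a=9
  step 5: m=18, q=23, a=1
  step 6: m=5, q=17, a=1
  step 7: m=12, q=16, a=2
  step 8: m=20, q=1, a=40
a_8 = 2*a_0 = 40, so the period closes here.
sqrt(416) = [20; 2, 1, 1, 9, 1, 1, 2, 40]
Period length = 8

8


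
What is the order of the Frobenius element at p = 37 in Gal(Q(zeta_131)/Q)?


The Frobenius at p in Gal(Q(zeta_n)/Q) = (Z/nZ)* is the class of p, so its order is ord_131(37), the smallest k >= 1 with 37^k = 1 mod 131.
n = 131 = 131, phi(131) = 130; the order divides phi(n).
Divisors of 130: 1, 2, 5, 10, 13, 26, 65, 130
Repeated squaring mod 131: 37^1 = 37, 37^2 = 59, 37^4 = 75, 37^8 = 123, 37^16 = 64, 37^32 = 35, 37^64 = 46, 37^128 = 20
Test divisors in increasing order:
  k=1: 37^1 = 37 mod 131
  k=2: 37^2 = 59 mod 131
  k=5: 37^5 = 75 * 37 = 24 mod 131
  k=10: 37^10 = 123 * 59 = 52 mod 131
  k=13: 37^13 = 123 * 75 * 37 = 70 mod 131
  k=26: 37^26 = 64 * 123 * 59 = 53 mod 131
  k=65: 37^65 = 46 * 37 = 130 mod 131
  k=130: 37^130 = 20 * 59 = 1 mod 131  <- first divisor giving 1
Order = 130

130


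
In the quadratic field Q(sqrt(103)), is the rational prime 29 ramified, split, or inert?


K = Q(sqrt(103)). Since d mod 4 = 3, disc(K) = 412.
Check p | disc: 412 mod 29 = 6.
p does not divide disc. Compute Legendre symbol (d/p):
16^((29-1)/2) mod 29 = 1
(d/p) = 1, so p splits: (p) = P*P' with e=1, f=1, g=2.
Therefore p is split.

split


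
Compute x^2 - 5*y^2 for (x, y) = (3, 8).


x^2 - d*y^2
= 3^2 - 5*8^2
= 9 - 320
= -311

-311


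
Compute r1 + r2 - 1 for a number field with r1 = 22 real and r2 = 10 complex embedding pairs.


By Dirichlet's unit theorem:
rank = r1 + r2 - 1
= 22 + 10 - 1
= 31

31


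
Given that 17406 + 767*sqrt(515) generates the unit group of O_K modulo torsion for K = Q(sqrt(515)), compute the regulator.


epsilon = 17406 + 767*sqrt(515)
= 34812.0000
R = ln(34812.0000)
= 10.4577

10.4577


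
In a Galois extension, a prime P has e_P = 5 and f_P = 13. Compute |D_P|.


|D_P| = e * f
= 5 * 13
= 65

65


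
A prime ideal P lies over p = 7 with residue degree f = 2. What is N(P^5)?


N(P^a) = p^(a*f)
= 7^(5*2)
= 7^10
= 282475249

282475249


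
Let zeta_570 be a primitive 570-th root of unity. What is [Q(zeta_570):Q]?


The degree equals Euler's totient phi(570).
570 = 2 * 3 * 5 * 19
phi(570) = 144

144


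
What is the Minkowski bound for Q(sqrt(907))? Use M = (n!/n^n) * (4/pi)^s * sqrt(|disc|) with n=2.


d = 907, d mod 4 = 3, so disc(K) = 4d = 3628; |disc(K)| = 3628
Real quadratic field, so n = 2, s = r2 = 0, r1 = 2
M = (n!/n^n) * (4/pi)^s * sqrt(|disc(K)|) = (2!/2^2) * (4/pi)^0 * sqrt(3628)
= 0.5 * 1.000000 * 60.232881
= 30.1164

30.1164


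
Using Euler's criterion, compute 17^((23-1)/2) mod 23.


p = 23 is prime and the exponent is (p-1)/2 = 11, so by Euler's criterion 17^11 = (17/23) = +1 or -1 mod 23.
Compute by square-and-multiply:
  11 = 8 + 2 + 1 (binary 1011)
  Repeated squaring mod 23: 17^1 = 17, 17^2 = 13, 17^4 = 8, 17^8 = 18
  17^11 = 17^8 * 17^2 * 17^1 = 18 * 13 * 17 mod 23
    18 * 13 = 234 = 4 mod 23
    4 * 17 = 68 = 22 mod 23
  17^11 = 22 mod 23
Result 22 = p - 1 = -1 mod 23: 17 is a quadratic non-residue mod 23. As a residue in [0, p-1] the value is 22.
17^11 mod 23 = 22

22


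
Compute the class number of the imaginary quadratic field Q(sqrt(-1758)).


K = Q(sqrt(-1758)). d mod 4 = 2, so D = disc(K) = 4d = -7032
h(K) equals the number of primitive reduced positive-definite forms (a, b, c) = a*x^2 + b*x*y + c*y^2 with b^2 - 4ac = D,
where reduced means |b| <= a <= c, with b >= 0 whenever |b| = a or a = c, and primitive means gcd(a, b, c) = 1.
Reduced forces 3a^2 <= |D| = 7032, so 1 <= a <= 48; b must have the parity of D, and c = (b^2 - D)/(4a) must be an integer >= a.
Enumerate a = 1..48, b in [-a, a]:
  a=1: (1, 0, 1758)  [1]
  a=2: (2, 0, 879)  [1]
  a=3: (3, 0, 586)  [1]
  a=4..5: none
  a=6: (6, 0, 293)  [1]
  a=7..12: none
  a=13: (13, -12, 138), (13, 12, 138)  [2]
  a=14..18: none
  a=19: (19, -6, 93), (19, 6, 93)  [2]
  a=20..22: none
  a=23: (23, -12, 78), (23, 12, 78)  [2]
  a=24..25: none
  a=26: (26, -12, 69), (26, 12, 69)  [2]
  a=27..30: none
  a=31: (31, -6, 57), (31, 6, 57)  [2]
  a=32..37: none
  a=38: (38, -32, 53), (38, 32, 53)  [2]
  a=39: (39, -12, 46), (39, 12, 46)  [2]
  a=40: none
  a=41: (41, -26, 47), (41, 26, 47)  [2]
  a=42..48: none
Total reduced forms: 1 + 1 + 1 + 1 + 2 + 2 + 2 + 2 + 2 + 2 + 2 + 2 = 20
h = 20

20


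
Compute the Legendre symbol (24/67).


p = 67 is prime, so compute (24/67) with the reciprocity algorithm (Jacobi-symbol steps: pull out 2s via (2/n), flip via reciprocity, reduce):
  pull out 2: (2/67) = -1  (since 67 mod 8 = 3)
  pull out 2: (2/67) = -1  (since 67 mod 8 = 3)
  pull out 2: (2/67) = -1  (since 67 mod 8 = 3)
  reciprocity: (3/67) -> -(67/3)
  reduce: (1/3)
  (1/3) = 1
Product of signs = 1
(24/67) = 1

1


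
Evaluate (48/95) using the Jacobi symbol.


Compute (48/95) via quadratic reciprocity:
  pull out 2: (2/95) = +1  (since 95 mod 8 = 7)
  pull out 2: (2/95) = +1  (since 95 mod 8 = 7)
  pull out 2: (2/95) = +1  (since 95 mod 8 = 7)
  pull out 2: (2/95) = +1  (since 95 mod 8 = 7)
  reciprocity: (3/95) -> -(95/3)
  reduce: (2/3)
  pull out 2: (2/3) = -1  (since 3 mod 8 = 3)
  (1/3) = 1
Product of signs = 1

1


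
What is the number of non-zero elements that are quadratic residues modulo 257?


For prime p, the number of non-zero quadratic residues is (p-1)/2.
= (257-1)/2
= 128

128


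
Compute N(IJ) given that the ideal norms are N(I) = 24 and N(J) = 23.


N(IJ) = N(I) * N(J)
= 24 * 23
= 552

552


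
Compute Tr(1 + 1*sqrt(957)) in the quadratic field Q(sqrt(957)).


Tr(a + b*sqrt(d)) = (a + b*sqrt(d)) + (a - b*sqrt(d)) = 2a
= 2 * (1)
= 2

2


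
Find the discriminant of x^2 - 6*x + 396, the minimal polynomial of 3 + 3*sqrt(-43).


The element 3 + 3*sqrt(-43) has minimal polynomial:
x^2 - 6*x + 396
Discriminant = (-6)^2 - 4*(396)
= 36 - 1584
= -1548

-1548


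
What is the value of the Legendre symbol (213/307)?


p = 307 is prime, so compute (213/307) with the reciprocity algorithm (Jacobi-symbol steps: pull out 2s via (2/n), flip via reciprocity, reduce):
  reciprocity: (213/307) -> +(307/213)
  reduce: (94/213)
  pull out 2: (2/213) = -1  (since 213 mod 8 = 5)
  reciprocity: (47/213) -> +(213/47)
  reduce: (25/47)
  reciprocity: (25/47) -> +(47/25)
  reduce: (22/25)
  pull out 2: (2/25) = +1  (since 25 mod 8 = 1)
  reciprocity: (11/25) -> +(25/11)
  reduce: (3/11)
  reciprocity: (3/11) -> -(11/3)
  reduce: (2/3)
  pull out 2: (2/3) = -1  (since 3 mod 8 = 3)
  (1/3) = 1
Product of signs = -1
(213/307) = -1

-1


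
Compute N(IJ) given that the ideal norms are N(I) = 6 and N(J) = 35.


N(IJ) = N(I) * N(J)
= 6 * 35
= 210

210


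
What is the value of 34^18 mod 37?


p = 37 is prime and the exponent is (p-1)/2 = 18, so by Euler's criterion 34^18 = (34/37) = +1 or -1 mod 37.
Compute by square-and-multiply:
  18 = 16 + 2 (binary 10010)
  Repeated squaring mod 37: 34^1 = 34, 34^2 = 9, 34^4 = 7, 34^8 = 12, 34^16 = 33
  34^18 = 34^16 * 34^2 = 33 * 9 mod 37
    33 * 9 = 297 = 1 mod 37
  34^18 = 1 mod 37
Result 1: 34 is a quadratic residue mod 37.
34^18 mod 37 = 1

1


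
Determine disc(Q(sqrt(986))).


For K = Q(sqrt(d)) with d squarefree: disc(K) = d if d = 1 mod 4, and disc(K) = 4d if d = 2 or 3 mod 4.
Here d = 986, and d mod 4 = 2.
d = 2 mod 4, not 1 (O_K = Z[sqrt(d)]), so disc(K) = 4d = 4 * (986) = 3944

3944


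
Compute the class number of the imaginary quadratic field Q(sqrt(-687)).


K = Q(sqrt(-687)). d mod 4 = 1, so D = disc(K) = d = -687
h(K) equals the number of primitive reduced positive-definite forms (a, b, c) = a*x^2 + b*x*y + c*y^2 with b^2 - 4ac = D,
where reduced means |b| <= a <= c, with b >= 0 whenever |b| = a or a = c, and primitive means gcd(a, b, c) = 1.
Reduced forces 3a^2 <= |D| = 687, so 1 <= a <= 15; b must have the parity of D, and c = (b^2 - D)/(4a) must be an integer >= a.
Enumerate a = 1..15, b in [-a, a]:
  a=1: (1, 1, 172)  [1]
  a=2: (2, -1, 86), (2, 1, 86)  [2]
  a=3: (3, 3, 58)  [1]
  a=4: (4, -1, 43), (4, 1, 43)  [2]
  a=5: none
  a=6: (6, -3, 29), (6, 3, 29)  [2]
  a=7: none
  a=8: (8, -7, 23), (8, 7, 23)  [2]
  a=9..11: none
  a=12: (12, -9, 16), (12, 9, 16)  [2]
  a=13..15: none
Total reduced forms: 1 + 2 + 1 + 2 + 2 + 2 + 2 = 12
h = 12

12


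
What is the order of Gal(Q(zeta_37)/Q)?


|Gal(Q(zeta_37)/Q)| = phi(37)
= 36

36


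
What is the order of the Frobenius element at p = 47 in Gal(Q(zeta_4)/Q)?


The Frobenius at p in Gal(Q(zeta_n)/Q) = (Z/nZ)* is the class of p, so its order is ord_4(47), the smallest k >= 1 with 47^k = 1 mod 4.
n = 4 = 2^2, phi(4) = 2; the order divides phi(n).
Divisors of 2: 1, 2
Repeated squaring mod 4: 47^1 = 3, 47^2 = 1
Test divisors in increasing order:
  k=1: 47^1 = 3 mod 4
  k=2: 47^2 = 1 mod 4  <- first divisor giving 1
Order = 2

2


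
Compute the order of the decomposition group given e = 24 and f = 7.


|D_P| = e * f
= 24 * 7
= 168

168


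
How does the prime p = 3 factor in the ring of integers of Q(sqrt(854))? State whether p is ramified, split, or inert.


K = Q(sqrt(854)). Since d mod 4 = 2, disc(K) = 3416.
Check p | disc: 3416 mod 3 = 2.
p does not divide disc. Compute Legendre symbol (d/p):
2^((3-1)/2) mod 3 = -1
(d/p) = -1, so p is inert: (p) stays prime with e=1, f=2, g=1.
Therefore p is inert.

inert


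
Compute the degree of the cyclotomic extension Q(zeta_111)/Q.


The degree equals Euler's totient phi(111).
111 = 3 * 37
phi(111) = 72

72


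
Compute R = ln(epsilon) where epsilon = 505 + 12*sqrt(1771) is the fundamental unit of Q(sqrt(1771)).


epsilon = 505 + 12*sqrt(1771)
= 1009.9990
R = ln(1009.9990)
= 6.9177

6.9177


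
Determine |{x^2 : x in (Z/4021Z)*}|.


For prime p, the number of non-zero quadratic residues is (p-1)/2.
= (4021-1)/2
= 2010

2010


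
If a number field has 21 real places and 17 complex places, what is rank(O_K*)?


By Dirichlet's unit theorem:
rank = r1 + r2 - 1
= 21 + 17 - 1
= 37

37


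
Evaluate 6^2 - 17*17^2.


x^2 - d*y^2
= 6^2 - 17*17^2
= 36 - 4913
= -4877

-4877


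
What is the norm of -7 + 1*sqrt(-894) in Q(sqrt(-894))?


N(a + b*sqrt(d)) = a^2 - d*b^2
= (-7)^2 - (-894)*(1)^2
= 49 + 894
= 943

943


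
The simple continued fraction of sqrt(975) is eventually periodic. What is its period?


Run the CF algorithm for sqrt(975).
a_0 = floor(sqrt(975)) = 31; set m_0=0, q_0=1.
Recurrence: m' = q*a - m,  q' = (d - m'^2)/q,  a' = floor((a_0 + m')/q').
  step 1: m=31, q=14, a=4
  step 2: m=25, q=25, a=2
  step 3: m=25, q=14, a=4
  step 4: m=31, q=1, a=62
a_4 = 2*a_0 = 62, so the period closes here.
sqrt(975) = [31; 4, 2, 4, 62]
Period length = 4

4


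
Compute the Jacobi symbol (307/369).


Compute (307/369) via quadratic reciprocity:
  reciprocity: (307/369) -> +(369/307)
  reduce: (62/307)
  pull out 2: (2/307) = -1  (since 307 mod 8 = 3)
  reciprocity: (31/307) -> -(307/31)
  reduce: (28/31)
  pull out 2: (2/31) = +1  (since 31 mod 8 = 7)
  pull out 2: (2/31) = +1  (since 31 mod 8 = 7)
  reciprocity: (7/31) -> -(31/7)
  reduce: (3/7)
  reciprocity: (3/7) -> -(7/3)
  reduce: (1/3)
  (1/3) = 1
Product of signs = 1

1


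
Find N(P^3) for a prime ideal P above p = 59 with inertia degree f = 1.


N(P^a) = p^(a*f)
= 59^(3*1)
= 59^3
= 205379

205379


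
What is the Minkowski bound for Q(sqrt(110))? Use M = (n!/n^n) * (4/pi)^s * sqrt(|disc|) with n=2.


d = 110, d mod 4 = 2, so disc(K) = 4d = 440; |disc(K)| = 440
Real quadratic field, so n = 2, s = r2 = 0, r1 = 2
M = (n!/n^n) * (4/pi)^s * sqrt(|disc(K)|) = (2!/2^2) * (4/pi)^0 * sqrt(440)
= 0.5 * 1.000000 * 20.976177
= 10.4881

10.4881


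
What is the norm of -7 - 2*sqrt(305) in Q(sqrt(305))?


N(a + b*sqrt(d)) = a^2 - d*b^2
= (-7)^2 - (305)*(-2)^2
= 49 - 1220
= -1171

-1171


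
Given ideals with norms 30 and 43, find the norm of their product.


N(IJ) = N(I) * N(J)
= 30 * 43
= 1290

1290


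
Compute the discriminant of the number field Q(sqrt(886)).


For K = Q(sqrt(d)) with d squarefree: disc(K) = d if d = 1 mod 4, and disc(K) = 4d if d = 2 or 3 mod 4.
Here d = 886, and d mod 4 = 2.
d = 2 mod 4, not 1 (O_K = Z[sqrt(d)]), so disc(K) = 4d = 4 * (886) = 3544

3544


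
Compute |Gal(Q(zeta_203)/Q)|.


|Gal(Q(zeta_203)/Q)| = phi(203)
= 168

168


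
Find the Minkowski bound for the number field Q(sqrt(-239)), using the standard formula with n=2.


d = -239, d mod 4 = 1, so disc(K) = d = -239; |disc(K)| = 239
Imaginary quadratic field, so n = 2, s = r2 = 1, r1 = 0
M = (n!/n^n) * (4/pi)^s * sqrt(|disc(K)|) = (2!/2^2) * (4/pi)^1 * sqrt(239)
= 0.5 * 1.273240 * 15.459625
= 9.8419

9.8419


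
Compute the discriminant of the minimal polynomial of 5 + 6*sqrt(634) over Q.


The element 5 + 6*sqrt(634) has minimal polynomial:
x^2 - 10*x - 22799
Discriminant = (-10)^2 - 4*(-22799)
= 100 + 91196
= 91296

91296


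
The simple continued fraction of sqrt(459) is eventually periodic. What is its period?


Run the CF algorithm for sqrt(459).
a_0 = floor(sqrt(459)) = 21; set m_0=0, q_0=1.
Recurrence: m' = q*a - m,  q' = (d - m'^2)/q,  a' = floor((a_0 + m')/q').
  step 1: m=21, q=18, a=2
  step 2: m=15, q=13, a=2
  step 3: m=11, q=26, a=1
  step 4: m=15, q=9, a=4
  step 5: m=21, q=2, a=21
  step 6: m=21, q=9, a=4
  step 7: m=15, q=26, a=1
  step 8: m=11, q=13, a=2
  step 9: m=15, q=18, a=2
  step 10: m=21, q=1, a=42
a_10 = 2*a_0 = 42, so the period closes here.
sqrt(459) = [21; 2, 2, 1, 4, 21, 4, 1, 2, 2, 42]
Period length = 10

10


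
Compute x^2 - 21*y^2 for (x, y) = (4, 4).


x^2 - d*y^2
= 4^2 - 21*4^2
= 16 - 336
= -320

-320


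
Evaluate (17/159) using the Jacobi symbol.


Compute (17/159) via quadratic reciprocity:
  reciprocity: (17/159) -> +(159/17)
  reduce: (6/17)
  pull out 2: (2/17) = +1  (since 17 mod 8 = 1)
  reciprocity: (3/17) -> +(17/3)
  reduce: (2/3)
  pull out 2: (2/3) = -1  (since 3 mod 8 = 3)
  (1/3) = 1
Product of signs = -1

-1


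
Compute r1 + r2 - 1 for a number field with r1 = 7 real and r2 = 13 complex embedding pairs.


By Dirichlet's unit theorem:
rank = r1 + r2 - 1
= 7 + 13 - 1
= 19

19


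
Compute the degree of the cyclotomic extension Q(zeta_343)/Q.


The degree equals Euler's totient phi(343).
343 = 7^3
phi(343) = 294

294


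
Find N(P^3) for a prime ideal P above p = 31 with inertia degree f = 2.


N(P^a) = p^(a*f)
= 31^(3*2)
= 31^6
= 887503681

887503681


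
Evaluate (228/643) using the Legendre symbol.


p = 643 is prime, so compute (228/643) with the reciprocity algorithm (Jacobi-symbol steps: pull out 2s via (2/n), flip via reciprocity, reduce):
  pull out 2: (2/643) = -1  (since 643 mod 8 = 3)
  pull out 2: (2/643) = -1  (since 643 mod 8 = 3)
  reciprocity: (57/643) -> +(643/57)
  reduce: (16/57)
  pull out 2: (2/57) = +1  (since 57 mod 8 = 1)
  pull out 2: (2/57) = +1  (since 57 mod 8 = 1)
  pull out 2: (2/57) = +1  (since 57 mod 8 = 1)
  pull out 2: (2/57) = +1  (since 57 mod 8 = 1)
  (1/57) = 1
Product of signs = 1
(228/643) = 1

1


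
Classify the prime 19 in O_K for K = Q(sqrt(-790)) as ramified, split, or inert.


K = Q(sqrt(-790)). Since d mod 4 = 2, disc(K) = -3160.
Check p | disc: -3160 mod 19 = 13.
p does not divide disc. Compute Legendre symbol (d/p):
8^((19-1)/2) mod 19 = -1
(d/p) = -1, so p is inert: (p) stays prime with e=1, f=2, g=1.
Therefore p is inert.

inert


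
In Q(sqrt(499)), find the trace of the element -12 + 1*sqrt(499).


Tr(a + b*sqrt(d)) = (a + b*sqrt(d)) + (a - b*sqrt(d)) = 2a
= 2 * (-12)
= -24

-24


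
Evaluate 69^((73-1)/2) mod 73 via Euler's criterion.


p = 73 is prime and the exponent is (p-1)/2 = 36, so by Euler's criterion 69^36 = (69/73) = +1 or -1 mod 73.
Compute by square-and-multiply:
  36 = 32 + 4 (binary 100100)
  Repeated squaring mod 73: 69^1 = 69, 69^2 = 16, 69^4 = 37, 69^8 = 55, 69^16 = 32, 69^32 = 2
  69^36 = 69^32 * 69^4 = 2 * 37 mod 73
    2 * 37 = 74 = 1 mod 73
  69^36 = 1 mod 73
Result 1: 69 is a quadratic residue mod 73.
69^36 mod 73 = 1

1


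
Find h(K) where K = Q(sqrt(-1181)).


K = Q(sqrt(-1181)). d mod 4 = 3, so D = disc(K) = 4d = -4724
h(K) equals the number of primitive reduced positive-definite forms (a, b, c) = a*x^2 + b*x*y + c*y^2 with b^2 - 4ac = D,
where reduced means |b| <= a <= c, with b >= 0 whenever |b| = a or a = c, and primitive means gcd(a, b, c) = 1.
Reduced forces 3a^2 <= |D| = 4724, so 1 <= a <= 39; b must have the parity of D, and c = (b^2 - D)/(4a) must be an integer >= a.
Enumerate a = 1..39, b in [-a, a]:
  a=1: (1, 0, 1181)  [1]
  a=2: (2, 2, 591)  [1]
  a=3: (3, -2, 394), (3, 2, 394)  [2]
  a=4: none
  a=5: (5, -4, 237), (5, 4, 237)  [2]
  a=6: (6, -2, 197), (6, 2, 197)  [2]
  a=7: (7, -6, 170), (7, 6, 170)  [2]
  a=8: none
  a=9: (9, -8, 133), (9, 8, 133)  [2]
  a=10: (10, -6, 119), (10, 6, 119)  [2]
  a=11..13: none
  a=14: (14, -6, 85), (14, 6, 85)  [2]
  a=15: (15, -14, 82), (15, -4, 79), (15, 4, 79), (15, 14, 82)  [4]
  a=16: none
  a=17: (17, -6, 70), (17, 6, 70)  [2]
  a=18: (18, -10, 67), (18, 10, 67)  [2]
  a=19: (19, -8, 63), (19, 8, 63)  [2]
  a=20: none
  a=21: (21, -20, 61), (21, -8, 57), (21, 8, 57), (21, 20, 61)  [4]
  a=22..24: none
  a=25: (25, -24, 53), (25, 24, 53)  [2]
  a=26: none
  a=27: (27, -26, 50), (27, 26, 50)  [2]
  a=28..29: none
  a=30: (30, -26, 45), (30, -14, 41), (30, 14, 41), (30, 26, 45)  [4]
  a=31: (31, -22, 42), (31, 22, 42)  [2]
  a=32..33: none
  a=34: (34, -6, 35), (34, 6, 35)  [2]
  a=35: (35, -34, 42), (35, 34, 42)  [2]
  a=36: none
  a=37: (37, -30, 38), (37, 30, 38)  [2]
  a=38..39: none
Total reduced forms: 1 + 1 + 2 + 2 + 2 + 2 + 2 + 2 + 2 + 4 + 2 + 2 + 2 + 4 + 2 + 2 + 4 + 2 + 2 + 2 + 2 = 46
h = 46

46
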